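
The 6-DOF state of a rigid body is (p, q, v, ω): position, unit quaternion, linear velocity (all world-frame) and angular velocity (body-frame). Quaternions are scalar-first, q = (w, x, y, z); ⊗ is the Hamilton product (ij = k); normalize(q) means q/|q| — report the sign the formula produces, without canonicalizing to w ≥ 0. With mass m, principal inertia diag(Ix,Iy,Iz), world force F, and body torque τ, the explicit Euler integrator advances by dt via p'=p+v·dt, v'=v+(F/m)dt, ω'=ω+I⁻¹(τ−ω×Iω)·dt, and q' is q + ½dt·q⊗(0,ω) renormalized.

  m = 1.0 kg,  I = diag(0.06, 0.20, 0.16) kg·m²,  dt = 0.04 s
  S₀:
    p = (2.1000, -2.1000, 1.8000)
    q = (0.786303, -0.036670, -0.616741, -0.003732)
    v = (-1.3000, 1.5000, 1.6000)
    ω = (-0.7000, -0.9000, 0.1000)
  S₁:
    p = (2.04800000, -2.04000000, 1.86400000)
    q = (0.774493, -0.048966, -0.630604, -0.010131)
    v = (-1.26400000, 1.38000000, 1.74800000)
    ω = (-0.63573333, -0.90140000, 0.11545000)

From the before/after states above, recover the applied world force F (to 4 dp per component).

Δv = v₁−v₀ = (0.03600000, -0.12000000, 0.14800000)
m·(v₁−v₀)/dt = (0.9000, -3.0000, 3.7000)

F = (0.9000, -3.0000, 3.7000)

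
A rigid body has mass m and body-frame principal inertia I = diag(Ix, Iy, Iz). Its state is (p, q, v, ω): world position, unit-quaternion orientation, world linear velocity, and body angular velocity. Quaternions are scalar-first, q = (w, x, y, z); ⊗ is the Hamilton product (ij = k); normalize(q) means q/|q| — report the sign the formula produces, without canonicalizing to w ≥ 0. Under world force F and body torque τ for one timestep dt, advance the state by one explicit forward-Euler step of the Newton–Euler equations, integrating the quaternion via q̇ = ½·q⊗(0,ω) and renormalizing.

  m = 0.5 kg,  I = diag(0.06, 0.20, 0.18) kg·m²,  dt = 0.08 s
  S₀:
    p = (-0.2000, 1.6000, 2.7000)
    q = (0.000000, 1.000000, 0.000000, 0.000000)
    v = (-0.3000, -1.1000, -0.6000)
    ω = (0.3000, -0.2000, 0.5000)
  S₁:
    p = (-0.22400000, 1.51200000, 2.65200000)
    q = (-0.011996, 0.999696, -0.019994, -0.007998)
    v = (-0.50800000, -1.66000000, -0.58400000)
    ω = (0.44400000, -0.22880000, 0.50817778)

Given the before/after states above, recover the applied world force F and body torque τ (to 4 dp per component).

F = (-1.3000, -3.5000, 0.1000)
τ = (0.1100, -0.0900, 0.0100)

v₁ − v₀ = (-0.20800000, -0.56000000, 0.01600000)
F = m·Δv/dt = (-1.3000, -3.5000, 0.1000)
ω₁ − ω₀ = (0.14400000, -0.02880000, 0.00817778)
precession coupling = (0.0020, -0.0180, -0.0084)
I·α + gyro = (0.1100, -0.0900, 0.0100)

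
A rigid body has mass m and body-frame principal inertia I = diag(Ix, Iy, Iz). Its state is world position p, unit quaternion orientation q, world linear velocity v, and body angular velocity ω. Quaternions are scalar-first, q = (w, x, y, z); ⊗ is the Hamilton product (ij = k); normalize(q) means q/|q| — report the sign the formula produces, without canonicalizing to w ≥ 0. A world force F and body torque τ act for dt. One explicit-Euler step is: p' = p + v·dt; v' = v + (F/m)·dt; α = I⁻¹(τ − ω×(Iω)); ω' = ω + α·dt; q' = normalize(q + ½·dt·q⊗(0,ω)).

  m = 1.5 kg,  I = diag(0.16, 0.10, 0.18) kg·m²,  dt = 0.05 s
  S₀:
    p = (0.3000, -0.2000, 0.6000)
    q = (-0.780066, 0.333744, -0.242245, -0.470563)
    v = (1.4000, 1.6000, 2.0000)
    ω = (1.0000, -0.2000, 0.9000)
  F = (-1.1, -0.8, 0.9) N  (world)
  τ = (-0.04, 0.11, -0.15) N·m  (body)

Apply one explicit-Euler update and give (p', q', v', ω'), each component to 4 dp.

a = (-0.7333, -0.5333, 0.6000)
new position p' = (0.3700, -0.1200, 0.7000)
v' = v + a·dt = (1.3633, 1.5733, 2.0300)
precession coupling ω×(Iω) = (-0.0144, -0.0180, 0.0120)
(τ − ω×Iω)/I = (-0.1600, 1.2800, -0.9000)
new body rate ω' = (0.9920, -0.1360, 0.8550)
Hamilton product q⊗(0,ω) = (0.0413137, -1.0921991, -0.6149194, -0.5265632)
updated quaternion q' = (-0.7786, 0.3063, -0.2575, -0.4834)

p' = (0.3700, -0.1200, 0.7000)
q' = (-0.7786, 0.3063, -0.2575, -0.4834)
v' = (1.3633, 1.5733, 2.0300)
ω' = (0.9920, -0.1360, 0.8550)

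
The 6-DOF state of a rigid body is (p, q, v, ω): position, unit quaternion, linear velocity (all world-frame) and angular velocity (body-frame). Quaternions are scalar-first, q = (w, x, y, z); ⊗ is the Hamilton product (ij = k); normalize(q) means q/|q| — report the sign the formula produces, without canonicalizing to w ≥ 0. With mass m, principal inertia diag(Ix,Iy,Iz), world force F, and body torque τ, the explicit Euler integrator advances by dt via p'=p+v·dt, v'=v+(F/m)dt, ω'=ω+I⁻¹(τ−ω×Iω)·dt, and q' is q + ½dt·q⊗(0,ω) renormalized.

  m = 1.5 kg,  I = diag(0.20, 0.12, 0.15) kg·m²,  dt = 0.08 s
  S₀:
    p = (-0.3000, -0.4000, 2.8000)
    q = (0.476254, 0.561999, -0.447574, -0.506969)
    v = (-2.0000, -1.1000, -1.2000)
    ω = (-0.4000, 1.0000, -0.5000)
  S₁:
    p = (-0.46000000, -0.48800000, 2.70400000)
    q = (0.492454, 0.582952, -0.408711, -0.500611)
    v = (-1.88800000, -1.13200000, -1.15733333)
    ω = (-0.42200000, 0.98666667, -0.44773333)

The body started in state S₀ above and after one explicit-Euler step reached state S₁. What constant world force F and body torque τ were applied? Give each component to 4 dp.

Δω = ω₁−ω₀ = (-0.02200000, -0.01333333, 0.05226667)
I·α + gyro = (-0.0700, -0.0100, 0.1300)
velocity change Δv = (0.11200000, -0.03200000, 0.04266667)
m·(v₁−v₀)/dt = (2.1000, -0.6000, 0.8000)

F = (2.1000, -0.6000, 0.8000)
τ = (-0.0700, -0.0100, 0.1300)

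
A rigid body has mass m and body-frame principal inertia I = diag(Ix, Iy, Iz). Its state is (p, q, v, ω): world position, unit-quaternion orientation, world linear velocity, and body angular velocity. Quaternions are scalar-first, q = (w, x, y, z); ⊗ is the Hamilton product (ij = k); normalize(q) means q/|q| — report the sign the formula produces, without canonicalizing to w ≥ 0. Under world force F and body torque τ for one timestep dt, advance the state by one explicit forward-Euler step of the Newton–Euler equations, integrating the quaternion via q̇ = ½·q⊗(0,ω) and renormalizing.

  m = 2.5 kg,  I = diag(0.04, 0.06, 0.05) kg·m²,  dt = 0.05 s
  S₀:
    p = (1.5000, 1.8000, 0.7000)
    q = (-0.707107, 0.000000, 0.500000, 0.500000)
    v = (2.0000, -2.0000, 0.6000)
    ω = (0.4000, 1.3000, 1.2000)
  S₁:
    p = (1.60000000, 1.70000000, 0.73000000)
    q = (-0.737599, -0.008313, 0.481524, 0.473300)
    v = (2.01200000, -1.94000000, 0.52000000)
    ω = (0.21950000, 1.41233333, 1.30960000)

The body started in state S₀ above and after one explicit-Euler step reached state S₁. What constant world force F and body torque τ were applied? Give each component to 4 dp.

rate change Δω = (-0.18050000, 0.11233333, 0.10960000)
τ = I·(Δω/dt) + ω₀×(Iω₀) = (-0.1600, 0.1300, 0.1200)
velocity change Δv = (0.01200000, 0.06000000, -0.08000000)
F = m·Δv/dt = (0.6000, 3.0000, -4.0000)

F = (0.6000, 3.0000, -4.0000)
τ = (-0.1600, 0.1300, 0.1200)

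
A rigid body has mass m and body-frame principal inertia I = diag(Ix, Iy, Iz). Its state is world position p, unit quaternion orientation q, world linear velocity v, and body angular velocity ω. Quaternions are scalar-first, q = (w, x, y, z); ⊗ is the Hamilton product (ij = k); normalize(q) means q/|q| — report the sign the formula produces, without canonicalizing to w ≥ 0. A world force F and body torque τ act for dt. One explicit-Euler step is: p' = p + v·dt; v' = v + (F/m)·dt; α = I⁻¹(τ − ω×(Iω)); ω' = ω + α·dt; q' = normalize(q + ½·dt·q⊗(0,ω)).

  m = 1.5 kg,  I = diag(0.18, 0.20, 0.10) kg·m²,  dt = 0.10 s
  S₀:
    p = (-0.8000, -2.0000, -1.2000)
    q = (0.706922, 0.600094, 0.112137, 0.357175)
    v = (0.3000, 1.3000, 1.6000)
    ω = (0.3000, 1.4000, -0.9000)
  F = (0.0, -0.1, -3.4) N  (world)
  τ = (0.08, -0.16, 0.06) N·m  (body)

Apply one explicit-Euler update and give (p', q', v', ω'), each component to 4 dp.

p' = (-0.7700, -1.8700, -1.0400)
q' = (0.7036, 0.5786, 0.1933, 0.3644)
v' = (0.3000, 1.2933, 1.3733)
ω' = (0.2744, 1.3308, -0.8484)

new position p' = (-0.7700, -1.8700, -1.0400)
v + (F/m)dt = (0.3000, 1.2933, 1.3733)
precession coupling ω×(Iω) = (0.1260, -0.0216, 0.0084)
α = I⁻¹(τ − ω×Iω) = (-0.2556, -0.6920, 0.5160)
ω' = ω + α·dt = (0.2744, 1.3308, -0.8484)
2q̇ = q⊗(0,ω) = (-0.0155625, -0.3888917, 1.6369279, 0.1702607)
q + ½dt·q⊗(0,ω), renormalized = (0.7036, 0.5786, 0.1933, 0.3644)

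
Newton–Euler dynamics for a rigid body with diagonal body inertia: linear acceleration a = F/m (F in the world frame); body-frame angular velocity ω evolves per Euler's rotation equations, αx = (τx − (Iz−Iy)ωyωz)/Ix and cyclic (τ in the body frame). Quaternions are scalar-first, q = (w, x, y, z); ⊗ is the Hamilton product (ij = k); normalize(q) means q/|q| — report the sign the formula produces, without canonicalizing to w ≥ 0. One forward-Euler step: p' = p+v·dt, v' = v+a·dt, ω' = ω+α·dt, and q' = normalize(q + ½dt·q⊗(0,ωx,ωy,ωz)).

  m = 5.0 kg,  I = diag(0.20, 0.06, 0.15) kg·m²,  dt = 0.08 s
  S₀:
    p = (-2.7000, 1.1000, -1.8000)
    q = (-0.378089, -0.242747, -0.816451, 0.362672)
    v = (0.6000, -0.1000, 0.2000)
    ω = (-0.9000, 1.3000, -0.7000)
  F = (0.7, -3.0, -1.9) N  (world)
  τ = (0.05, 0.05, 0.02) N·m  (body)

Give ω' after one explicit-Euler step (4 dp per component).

ω×(Iω) gyroscopic = (-0.0819, 0.0315, 0.1638)
(τ − ω×Iω)/I = (0.6595, 0.3083, -0.9587)
ω + α·dt = (-0.8472, 1.3247, -0.7767)

ω' = (-0.8472, 1.3247, -0.7767)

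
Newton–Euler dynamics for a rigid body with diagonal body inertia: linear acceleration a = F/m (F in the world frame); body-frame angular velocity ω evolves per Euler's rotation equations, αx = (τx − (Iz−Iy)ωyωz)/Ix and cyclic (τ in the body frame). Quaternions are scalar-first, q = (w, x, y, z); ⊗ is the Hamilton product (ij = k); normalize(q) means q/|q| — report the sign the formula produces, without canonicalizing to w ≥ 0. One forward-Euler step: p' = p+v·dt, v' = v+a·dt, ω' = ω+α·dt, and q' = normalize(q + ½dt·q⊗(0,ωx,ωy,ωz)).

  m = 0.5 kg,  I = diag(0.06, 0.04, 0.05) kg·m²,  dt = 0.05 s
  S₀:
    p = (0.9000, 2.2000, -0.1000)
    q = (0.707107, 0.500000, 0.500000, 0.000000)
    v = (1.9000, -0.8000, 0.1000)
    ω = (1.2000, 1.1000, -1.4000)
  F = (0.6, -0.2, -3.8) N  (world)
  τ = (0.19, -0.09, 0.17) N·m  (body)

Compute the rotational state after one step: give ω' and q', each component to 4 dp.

ω' = (1.3712, 1.0085, -1.2036)
q' = (0.6774, 0.5030, 0.5362, -0.0260)

ω×(Iω) gyroscopic = (-0.0154, -0.0168, -0.0264)
angular accel α = (3.4233, -1.8300, 3.9280)
ω' = ω + α·dt = (1.3712, 1.0085, -1.2036)
Hamilton product q⊗(0,ω) = (-1.1500000, 0.1485284, 1.4778177, -1.0399498)
q' = normalize(q + ½dt·q⊗(0,ω)) = (0.6774, 0.5030, 0.5362, -0.0260)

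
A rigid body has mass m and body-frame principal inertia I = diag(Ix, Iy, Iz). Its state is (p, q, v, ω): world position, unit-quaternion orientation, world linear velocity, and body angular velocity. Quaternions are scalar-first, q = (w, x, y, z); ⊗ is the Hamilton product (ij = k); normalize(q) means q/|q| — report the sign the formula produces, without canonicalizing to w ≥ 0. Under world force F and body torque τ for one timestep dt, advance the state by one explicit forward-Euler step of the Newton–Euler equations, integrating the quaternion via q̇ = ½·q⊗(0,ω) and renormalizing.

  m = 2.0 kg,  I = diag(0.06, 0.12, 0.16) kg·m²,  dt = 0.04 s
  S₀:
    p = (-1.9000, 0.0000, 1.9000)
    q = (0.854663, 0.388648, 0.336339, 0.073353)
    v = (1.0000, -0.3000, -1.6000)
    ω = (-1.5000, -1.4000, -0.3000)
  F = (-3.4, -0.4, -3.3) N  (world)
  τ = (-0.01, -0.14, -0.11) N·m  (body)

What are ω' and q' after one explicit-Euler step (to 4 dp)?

gyro term ω×Iω = (0.0168, -0.0450, 0.1260)
α = I⁻¹(τ − ω×Iω) = (-0.4467, -0.7917, -1.4750)
ω + α·dt = (-1.5179, -1.4317, -0.3590)
Hamilton product q⊗(0,ω) = (1.0758525, -1.2802020, -1.1899633, -0.2959976)
updated quaternion q' = (0.8754, 0.3627, 0.3123, 0.0674)

ω' = (-1.5179, -1.4317, -0.3590)
q' = (0.8754, 0.3627, 0.3123, 0.0674)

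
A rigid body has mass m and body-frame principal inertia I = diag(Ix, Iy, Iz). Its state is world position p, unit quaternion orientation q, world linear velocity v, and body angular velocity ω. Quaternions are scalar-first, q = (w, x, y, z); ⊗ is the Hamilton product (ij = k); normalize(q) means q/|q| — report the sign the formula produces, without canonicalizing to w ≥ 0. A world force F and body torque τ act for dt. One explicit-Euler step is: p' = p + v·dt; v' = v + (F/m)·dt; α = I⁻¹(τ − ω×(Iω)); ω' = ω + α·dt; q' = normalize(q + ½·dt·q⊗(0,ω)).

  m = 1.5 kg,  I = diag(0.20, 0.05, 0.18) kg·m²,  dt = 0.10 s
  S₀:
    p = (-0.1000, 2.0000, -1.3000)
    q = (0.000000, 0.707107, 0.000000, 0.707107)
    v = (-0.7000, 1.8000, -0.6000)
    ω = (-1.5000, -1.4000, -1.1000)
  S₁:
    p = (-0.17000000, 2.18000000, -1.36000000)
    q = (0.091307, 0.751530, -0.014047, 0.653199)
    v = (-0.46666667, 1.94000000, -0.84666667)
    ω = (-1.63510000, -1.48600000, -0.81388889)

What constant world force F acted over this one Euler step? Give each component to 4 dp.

F = (3.5000, 2.1000, -3.7000)

Δv = v₁−v₀ = (0.23333333, 0.14000000, -0.24666667)
F = m·Δv/dt = (3.5000, 2.1000, -3.7000)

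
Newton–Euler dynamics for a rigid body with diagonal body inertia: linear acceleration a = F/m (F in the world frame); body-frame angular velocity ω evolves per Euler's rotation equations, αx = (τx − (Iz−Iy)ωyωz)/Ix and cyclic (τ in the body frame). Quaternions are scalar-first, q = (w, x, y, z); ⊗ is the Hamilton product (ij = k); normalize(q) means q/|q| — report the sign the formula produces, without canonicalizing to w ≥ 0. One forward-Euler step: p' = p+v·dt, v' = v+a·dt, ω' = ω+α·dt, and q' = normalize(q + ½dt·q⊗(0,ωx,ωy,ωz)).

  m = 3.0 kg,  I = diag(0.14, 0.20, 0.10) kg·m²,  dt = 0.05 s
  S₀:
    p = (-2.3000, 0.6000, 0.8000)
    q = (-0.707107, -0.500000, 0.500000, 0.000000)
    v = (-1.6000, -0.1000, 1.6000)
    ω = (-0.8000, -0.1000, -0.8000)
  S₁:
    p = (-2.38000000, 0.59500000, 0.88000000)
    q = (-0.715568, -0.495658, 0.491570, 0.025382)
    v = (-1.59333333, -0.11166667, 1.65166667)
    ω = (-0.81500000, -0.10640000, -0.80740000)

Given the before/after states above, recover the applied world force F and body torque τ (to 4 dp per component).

F = (0.4000, -0.7000, 3.1000)
τ = (-0.0500, 0.0000, -0.0100)

ω₁ − ω₀ = (-0.01500000, -0.00640000, -0.00740000)
ω₀×(Iω₀) = (-0.0080, 0.0256, 0.0048)
I·α + gyro = (-0.0500, 0.0000, -0.0100)
v₁ − v₀ = (0.00666667, -0.01166667, 0.05166667)
F = m·Δv/dt = (0.4000, -0.7000, 3.1000)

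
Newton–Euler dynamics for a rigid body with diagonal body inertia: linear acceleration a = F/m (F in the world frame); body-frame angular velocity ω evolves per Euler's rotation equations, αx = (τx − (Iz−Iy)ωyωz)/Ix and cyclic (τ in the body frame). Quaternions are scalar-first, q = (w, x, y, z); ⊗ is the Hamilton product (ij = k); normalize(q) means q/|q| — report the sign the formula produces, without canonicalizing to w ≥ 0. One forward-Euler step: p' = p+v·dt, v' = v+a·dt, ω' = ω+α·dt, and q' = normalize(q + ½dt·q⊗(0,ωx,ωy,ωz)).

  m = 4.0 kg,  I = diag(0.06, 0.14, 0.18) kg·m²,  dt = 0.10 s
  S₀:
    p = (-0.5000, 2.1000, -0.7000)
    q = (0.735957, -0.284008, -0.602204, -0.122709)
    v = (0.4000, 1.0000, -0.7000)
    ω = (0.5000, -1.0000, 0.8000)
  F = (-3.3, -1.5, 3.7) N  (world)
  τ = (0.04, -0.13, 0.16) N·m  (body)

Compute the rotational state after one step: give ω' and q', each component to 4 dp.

(τ − ω×Iω)/I = (1.2000, -0.5857, 1.1111)
ω + α·dt = (0.6200, -1.0586, 0.9111)
2q̇ = q⊗(0,ω) = (-0.3620328, -0.2364937, -0.5701051, 1.1738756)
q' = normalize(q + ½dt·q⊗(0,ω)) = (0.7162, -0.2951, -0.6292, -0.0639)

ω' = (0.6200, -1.0586, 0.9111)
q' = (0.7162, -0.2951, -0.6292, -0.0639)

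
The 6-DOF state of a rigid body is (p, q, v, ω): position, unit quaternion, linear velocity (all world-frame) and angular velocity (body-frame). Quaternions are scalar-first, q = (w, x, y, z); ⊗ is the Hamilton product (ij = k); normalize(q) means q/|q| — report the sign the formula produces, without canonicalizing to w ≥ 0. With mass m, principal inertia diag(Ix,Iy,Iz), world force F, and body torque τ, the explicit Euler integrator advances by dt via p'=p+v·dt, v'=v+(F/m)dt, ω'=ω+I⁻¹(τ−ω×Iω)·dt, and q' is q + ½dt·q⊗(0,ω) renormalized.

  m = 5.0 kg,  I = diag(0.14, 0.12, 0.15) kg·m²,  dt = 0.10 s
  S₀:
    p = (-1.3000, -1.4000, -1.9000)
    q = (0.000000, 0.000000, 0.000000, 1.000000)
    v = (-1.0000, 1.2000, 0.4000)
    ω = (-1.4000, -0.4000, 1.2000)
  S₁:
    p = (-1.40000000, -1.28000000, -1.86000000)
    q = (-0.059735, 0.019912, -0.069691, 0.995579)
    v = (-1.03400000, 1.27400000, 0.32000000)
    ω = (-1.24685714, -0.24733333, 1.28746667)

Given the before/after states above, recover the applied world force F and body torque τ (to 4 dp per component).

rate change Δω = (0.15314286, 0.15266667, 0.08746667)
τ = I·(Δω/dt) + ω₀×(Iω₀) = (0.2000, 0.2000, 0.1200)
v₁ − v₀ = (-0.03400000, 0.07400000, -0.08000000)
F = m·Δv/dt = (-1.7000, 3.7000, -4.0000)

F = (-1.7000, 3.7000, -4.0000)
τ = (0.2000, 0.2000, 0.1200)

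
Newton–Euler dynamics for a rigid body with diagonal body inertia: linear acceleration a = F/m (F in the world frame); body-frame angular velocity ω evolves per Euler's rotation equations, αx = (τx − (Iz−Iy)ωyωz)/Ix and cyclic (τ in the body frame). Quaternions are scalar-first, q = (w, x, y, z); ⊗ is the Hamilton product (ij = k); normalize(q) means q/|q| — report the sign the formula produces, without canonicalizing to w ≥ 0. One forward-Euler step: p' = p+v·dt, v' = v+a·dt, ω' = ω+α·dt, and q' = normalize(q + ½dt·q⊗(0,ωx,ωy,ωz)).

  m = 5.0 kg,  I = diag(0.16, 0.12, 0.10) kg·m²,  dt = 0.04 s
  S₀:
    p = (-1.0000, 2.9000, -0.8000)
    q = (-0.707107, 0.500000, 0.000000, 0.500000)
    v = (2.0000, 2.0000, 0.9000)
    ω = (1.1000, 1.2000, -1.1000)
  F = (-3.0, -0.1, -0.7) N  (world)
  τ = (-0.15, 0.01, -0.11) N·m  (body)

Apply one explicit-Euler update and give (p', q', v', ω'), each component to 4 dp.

new position p' = (-0.9200, 2.9800, -0.7640)
v' = v + a·dt = (1.9760, 1.9992, 0.8944)
gyro term ω×Iω = (0.0264, -0.0726, -0.0528)
(τ − ω×Iω)/I = (-1.1025, 0.6883, -0.5720)
ω + α·dt = (1.0559, 1.2275, -1.1229)
Hamilton product q⊗(0,ω) = (0.0000000, -1.3778177, 0.2514716, 1.3778177)
q' = normalize(q + ½dt·q⊗(0,ω)) = (-0.7066, 0.4721, 0.0050, 0.5271)

p' = (-0.9200, 2.9800, -0.7640)
q' = (-0.7066, 0.4721, 0.0050, 0.5271)
v' = (1.9760, 1.9992, 0.8944)
ω' = (1.0559, 1.2275, -1.1229)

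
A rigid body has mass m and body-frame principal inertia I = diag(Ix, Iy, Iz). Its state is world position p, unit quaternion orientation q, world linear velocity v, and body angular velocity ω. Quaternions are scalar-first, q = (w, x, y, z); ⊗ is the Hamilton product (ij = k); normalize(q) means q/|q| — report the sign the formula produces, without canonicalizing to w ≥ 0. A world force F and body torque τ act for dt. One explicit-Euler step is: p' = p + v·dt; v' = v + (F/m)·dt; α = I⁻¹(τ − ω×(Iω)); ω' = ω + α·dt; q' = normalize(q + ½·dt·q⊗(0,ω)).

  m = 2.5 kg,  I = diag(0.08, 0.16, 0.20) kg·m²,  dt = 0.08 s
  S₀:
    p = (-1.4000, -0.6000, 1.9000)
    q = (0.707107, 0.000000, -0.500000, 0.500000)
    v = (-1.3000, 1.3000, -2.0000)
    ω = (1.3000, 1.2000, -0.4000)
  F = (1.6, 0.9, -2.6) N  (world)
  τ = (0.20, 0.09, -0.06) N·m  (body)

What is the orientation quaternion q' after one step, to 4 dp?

q' = (0.7372, 0.0207, -0.4389, 0.5133)

2q̇ = q⊗(0,ω) = (0.8000000, 0.5192391, 1.4985284, 0.3671572)
q' = normalize(q + ½dt·q⊗(0,ω)) = (0.7372, 0.0207, -0.4389, 0.5133)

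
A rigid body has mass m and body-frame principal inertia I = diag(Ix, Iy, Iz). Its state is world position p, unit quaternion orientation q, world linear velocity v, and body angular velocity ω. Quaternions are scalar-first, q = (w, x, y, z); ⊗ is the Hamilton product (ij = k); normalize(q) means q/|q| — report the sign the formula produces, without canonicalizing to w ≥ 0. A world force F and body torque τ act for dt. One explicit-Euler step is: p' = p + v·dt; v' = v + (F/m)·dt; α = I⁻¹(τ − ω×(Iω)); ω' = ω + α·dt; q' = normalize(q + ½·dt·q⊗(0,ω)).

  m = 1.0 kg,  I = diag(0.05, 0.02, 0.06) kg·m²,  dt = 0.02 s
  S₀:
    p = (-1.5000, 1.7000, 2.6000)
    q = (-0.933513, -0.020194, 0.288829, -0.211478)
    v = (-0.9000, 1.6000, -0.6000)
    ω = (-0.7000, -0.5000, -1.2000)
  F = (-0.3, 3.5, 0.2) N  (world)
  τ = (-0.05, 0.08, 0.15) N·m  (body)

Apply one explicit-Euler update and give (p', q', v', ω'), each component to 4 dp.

p' = (-1.5180, 1.7320, 2.5880)
q' = (-0.9346, -0.0182, 0.2947, -0.1981)
v' = (-0.9060, 1.6700, -0.5960)
ω' = (-0.7296, -0.4116, -1.1465)

angular accel α = (-1.4800, 4.4200, 2.6750)
ω + α·dt = (-0.7296, -0.4116, -1.1465)
q⊗(0,ω) = (-0.1234949, 0.2011253, 0.5905583, 1.3324929)
q' = normalize(q + ½dt·q⊗(0,ω)) = (-0.9346, -0.0182, 0.2947, -0.1981)
linear accel F/m = (-0.3000, 3.5000, 0.2000)
p + v·dt = (-1.5180, 1.7320, 2.5880)
v + (F/m)dt = (-0.9060, 1.6700, -0.5960)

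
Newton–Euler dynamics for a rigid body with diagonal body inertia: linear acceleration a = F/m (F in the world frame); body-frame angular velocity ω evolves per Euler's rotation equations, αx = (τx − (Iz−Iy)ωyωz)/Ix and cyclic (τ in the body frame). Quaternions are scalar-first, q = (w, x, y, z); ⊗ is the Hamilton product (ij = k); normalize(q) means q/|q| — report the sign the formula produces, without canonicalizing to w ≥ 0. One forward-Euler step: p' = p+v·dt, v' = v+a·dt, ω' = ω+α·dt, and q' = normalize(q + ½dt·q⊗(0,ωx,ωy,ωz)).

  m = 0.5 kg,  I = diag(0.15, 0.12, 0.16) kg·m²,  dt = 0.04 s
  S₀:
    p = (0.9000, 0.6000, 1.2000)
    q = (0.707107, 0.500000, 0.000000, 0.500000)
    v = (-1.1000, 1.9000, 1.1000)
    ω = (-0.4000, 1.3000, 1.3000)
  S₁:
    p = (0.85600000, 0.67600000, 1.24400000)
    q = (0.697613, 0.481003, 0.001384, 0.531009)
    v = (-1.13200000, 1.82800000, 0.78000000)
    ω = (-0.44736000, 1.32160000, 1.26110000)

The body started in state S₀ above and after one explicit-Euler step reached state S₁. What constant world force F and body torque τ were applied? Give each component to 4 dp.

F = (-0.4000, -0.9000, -4.0000)
τ = (-0.1100, 0.0700, -0.1400)

Δv = v₁−v₀ = (-0.03200000, -0.07200000, -0.32000000)
m·(v₁−v₀)/dt = (-0.4000, -0.9000, -4.0000)
rate change Δω = (-0.04736000, 0.02160000, -0.03890000)
precession coupling = (0.0676, 0.0052, 0.0156)
I·α + gyro = (-0.1100, 0.0700, -0.1400)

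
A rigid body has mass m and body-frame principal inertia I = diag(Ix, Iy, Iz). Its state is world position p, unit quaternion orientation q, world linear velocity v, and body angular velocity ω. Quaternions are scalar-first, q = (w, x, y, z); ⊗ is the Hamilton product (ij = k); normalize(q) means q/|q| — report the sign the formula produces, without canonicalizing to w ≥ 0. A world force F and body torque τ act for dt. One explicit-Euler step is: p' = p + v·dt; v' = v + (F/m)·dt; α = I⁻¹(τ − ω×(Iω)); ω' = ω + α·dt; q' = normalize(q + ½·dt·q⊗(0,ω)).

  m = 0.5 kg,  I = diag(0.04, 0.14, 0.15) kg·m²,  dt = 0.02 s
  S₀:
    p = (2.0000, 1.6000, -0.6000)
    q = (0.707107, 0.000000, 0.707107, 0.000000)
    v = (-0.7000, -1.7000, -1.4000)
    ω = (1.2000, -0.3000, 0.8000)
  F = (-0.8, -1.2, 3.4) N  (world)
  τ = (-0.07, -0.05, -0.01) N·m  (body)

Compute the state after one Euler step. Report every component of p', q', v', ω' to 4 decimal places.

ω×(Iω) gyroscopic = (-0.0024, -0.1056, -0.0360)
angular accel α = (-1.6900, 0.3971, 0.1733)
ω + α·dt = (1.1662, -0.2921, 0.8035)
Hamilton product q⊗(0,ω) = (0.2121321, 1.4142140, -0.2121321, -0.2828428)
q + ½dt·q⊗(0,ω), renormalized = (0.7092, 0.0141, 0.7049, -0.0028)
new position p' = (1.9860, 1.5660, -0.6280)
v + (F/m)dt = (-0.7320, -1.7480, -1.2640)

p' = (1.9860, 1.5660, -0.6280)
q' = (0.7092, 0.0141, 0.7049, -0.0028)
v' = (-0.7320, -1.7480, -1.2640)
ω' = (1.1662, -0.2921, 0.8035)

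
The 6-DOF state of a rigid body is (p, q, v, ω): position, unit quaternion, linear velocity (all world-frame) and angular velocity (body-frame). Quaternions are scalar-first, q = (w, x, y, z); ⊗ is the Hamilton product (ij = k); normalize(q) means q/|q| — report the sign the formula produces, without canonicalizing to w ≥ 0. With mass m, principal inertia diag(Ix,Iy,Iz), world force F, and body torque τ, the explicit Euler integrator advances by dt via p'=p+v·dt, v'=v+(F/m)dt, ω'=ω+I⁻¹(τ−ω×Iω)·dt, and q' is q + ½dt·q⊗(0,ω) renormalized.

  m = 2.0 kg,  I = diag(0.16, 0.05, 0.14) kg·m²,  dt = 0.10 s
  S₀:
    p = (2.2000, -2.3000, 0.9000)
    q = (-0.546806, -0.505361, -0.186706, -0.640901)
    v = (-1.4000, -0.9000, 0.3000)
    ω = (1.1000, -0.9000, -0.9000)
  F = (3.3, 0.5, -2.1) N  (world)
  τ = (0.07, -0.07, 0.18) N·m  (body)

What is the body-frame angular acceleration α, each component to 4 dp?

gyro term ω×Iω = (0.0729, -0.0198, 0.1089)
angular accel α = (-0.0181, -1.0040, 0.5079)

α = (-0.0181, -1.0040, 0.5079)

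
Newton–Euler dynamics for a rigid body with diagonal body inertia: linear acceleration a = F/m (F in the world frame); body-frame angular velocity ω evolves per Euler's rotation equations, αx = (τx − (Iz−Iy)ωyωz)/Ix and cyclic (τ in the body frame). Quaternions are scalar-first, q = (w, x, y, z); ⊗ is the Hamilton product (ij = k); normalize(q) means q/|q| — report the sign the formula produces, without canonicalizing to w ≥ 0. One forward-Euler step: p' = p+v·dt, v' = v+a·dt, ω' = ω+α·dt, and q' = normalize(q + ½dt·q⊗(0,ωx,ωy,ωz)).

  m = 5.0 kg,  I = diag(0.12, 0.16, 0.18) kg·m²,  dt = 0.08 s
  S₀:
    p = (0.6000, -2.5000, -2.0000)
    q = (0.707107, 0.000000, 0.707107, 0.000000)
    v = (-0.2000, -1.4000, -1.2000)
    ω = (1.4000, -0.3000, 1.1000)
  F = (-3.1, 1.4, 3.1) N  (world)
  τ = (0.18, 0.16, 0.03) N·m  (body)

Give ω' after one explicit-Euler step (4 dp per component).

ω' = (1.5244, -0.1738, 1.1208)

α = I⁻¹(τ − ω×Iω) = (1.5550, 1.5775, 0.2600)
ω + α·dt = (1.5244, -0.1738, 1.1208)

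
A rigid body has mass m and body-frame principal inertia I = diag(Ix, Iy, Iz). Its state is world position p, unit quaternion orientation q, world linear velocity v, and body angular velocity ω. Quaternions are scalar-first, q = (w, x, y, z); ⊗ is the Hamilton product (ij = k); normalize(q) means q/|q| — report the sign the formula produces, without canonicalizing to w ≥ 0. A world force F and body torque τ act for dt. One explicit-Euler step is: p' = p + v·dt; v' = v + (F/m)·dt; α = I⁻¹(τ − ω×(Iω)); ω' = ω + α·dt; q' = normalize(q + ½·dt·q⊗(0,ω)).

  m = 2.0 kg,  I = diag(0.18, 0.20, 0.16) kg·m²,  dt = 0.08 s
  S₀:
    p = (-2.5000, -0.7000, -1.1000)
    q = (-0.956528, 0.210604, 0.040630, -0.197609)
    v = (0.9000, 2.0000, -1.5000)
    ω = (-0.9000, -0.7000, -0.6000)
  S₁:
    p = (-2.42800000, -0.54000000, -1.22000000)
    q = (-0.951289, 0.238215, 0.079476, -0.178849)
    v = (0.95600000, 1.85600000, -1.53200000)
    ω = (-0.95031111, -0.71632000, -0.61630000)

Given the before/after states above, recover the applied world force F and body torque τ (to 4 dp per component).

v₁ − v₀ = (0.05600000, -0.14400000, -0.03200000)
m·(v₁−v₀)/dt = (1.4000, -3.6000, -0.8000)
rate change Δω = (-0.05031111, -0.01632000, -0.01630000)
precession coupling = (-0.0168, 0.0108, 0.0126)
applied torque τ = (-0.1300, -0.0300, -0.0200)

F = (1.4000, -3.6000, -0.8000)
τ = (-0.1300, -0.0300, -0.0200)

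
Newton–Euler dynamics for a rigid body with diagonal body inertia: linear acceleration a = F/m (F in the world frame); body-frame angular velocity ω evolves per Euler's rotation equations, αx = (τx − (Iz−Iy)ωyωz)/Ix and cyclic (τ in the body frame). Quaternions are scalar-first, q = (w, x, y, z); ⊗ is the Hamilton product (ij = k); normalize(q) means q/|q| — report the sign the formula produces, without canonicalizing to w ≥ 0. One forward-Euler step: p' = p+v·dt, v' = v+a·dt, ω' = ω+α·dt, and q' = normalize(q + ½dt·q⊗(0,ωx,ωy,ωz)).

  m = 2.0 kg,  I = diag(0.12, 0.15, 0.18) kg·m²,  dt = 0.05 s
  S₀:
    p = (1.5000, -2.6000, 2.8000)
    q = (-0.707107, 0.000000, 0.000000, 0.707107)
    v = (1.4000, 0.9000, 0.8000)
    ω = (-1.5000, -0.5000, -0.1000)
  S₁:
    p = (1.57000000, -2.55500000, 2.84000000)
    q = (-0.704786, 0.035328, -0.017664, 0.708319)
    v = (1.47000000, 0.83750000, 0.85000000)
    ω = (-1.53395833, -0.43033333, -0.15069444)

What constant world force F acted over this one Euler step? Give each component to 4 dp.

Δv = v₁−v₀ = (0.07000000, -0.06250000, 0.05000000)
applied force F = (2.8000, -2.5000, 2.0000)

F = (2.8000, -2.5000, 2.0000)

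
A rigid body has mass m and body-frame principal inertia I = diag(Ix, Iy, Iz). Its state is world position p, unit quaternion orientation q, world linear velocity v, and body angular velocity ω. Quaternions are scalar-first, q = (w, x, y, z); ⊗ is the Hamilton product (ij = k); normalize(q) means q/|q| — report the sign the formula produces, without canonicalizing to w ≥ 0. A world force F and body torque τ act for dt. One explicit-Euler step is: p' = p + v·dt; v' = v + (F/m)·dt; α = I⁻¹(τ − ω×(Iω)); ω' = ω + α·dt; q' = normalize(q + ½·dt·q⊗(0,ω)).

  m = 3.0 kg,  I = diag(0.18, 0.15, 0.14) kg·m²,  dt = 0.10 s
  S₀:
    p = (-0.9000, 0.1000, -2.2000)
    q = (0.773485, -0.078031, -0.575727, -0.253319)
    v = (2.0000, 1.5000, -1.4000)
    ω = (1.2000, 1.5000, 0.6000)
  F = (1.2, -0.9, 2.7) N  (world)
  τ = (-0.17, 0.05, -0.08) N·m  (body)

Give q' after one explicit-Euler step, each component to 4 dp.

q' = (0.8248, -0.0297, -0.5279, -0.2004)

2q̇ = q⊗(0,ω) = (1.1092191, 0.9627243, 0.9030633, 1.0379169)
updated quaternion q' = (0.8248, -0.0297, -0.5279, -0.2004)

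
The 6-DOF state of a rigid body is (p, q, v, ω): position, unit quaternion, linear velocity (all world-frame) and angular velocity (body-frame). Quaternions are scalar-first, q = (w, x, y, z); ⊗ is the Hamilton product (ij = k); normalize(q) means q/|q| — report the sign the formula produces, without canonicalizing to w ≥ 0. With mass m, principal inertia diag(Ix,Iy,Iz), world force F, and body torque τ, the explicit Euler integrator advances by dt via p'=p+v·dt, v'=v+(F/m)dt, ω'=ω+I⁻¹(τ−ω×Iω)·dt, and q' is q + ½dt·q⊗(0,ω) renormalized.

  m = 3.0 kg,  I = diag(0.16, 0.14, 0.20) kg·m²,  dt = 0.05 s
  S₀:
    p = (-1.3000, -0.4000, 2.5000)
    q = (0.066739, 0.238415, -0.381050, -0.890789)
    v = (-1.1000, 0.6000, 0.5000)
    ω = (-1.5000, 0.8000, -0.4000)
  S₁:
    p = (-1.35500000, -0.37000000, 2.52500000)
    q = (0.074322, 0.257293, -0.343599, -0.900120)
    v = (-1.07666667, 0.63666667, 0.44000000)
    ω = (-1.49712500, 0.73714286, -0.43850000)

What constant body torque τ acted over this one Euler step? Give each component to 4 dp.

ω₁ − ω₀ = (0.00287500, -0.06285714, -0.03850000)
precession coupling = (-0.0192, -0.0240, 0.0240)
applied torque τ = (-0.0100, -0.2000, -0.1300)

τ = (-0.0100, -0.2000, -0.1300)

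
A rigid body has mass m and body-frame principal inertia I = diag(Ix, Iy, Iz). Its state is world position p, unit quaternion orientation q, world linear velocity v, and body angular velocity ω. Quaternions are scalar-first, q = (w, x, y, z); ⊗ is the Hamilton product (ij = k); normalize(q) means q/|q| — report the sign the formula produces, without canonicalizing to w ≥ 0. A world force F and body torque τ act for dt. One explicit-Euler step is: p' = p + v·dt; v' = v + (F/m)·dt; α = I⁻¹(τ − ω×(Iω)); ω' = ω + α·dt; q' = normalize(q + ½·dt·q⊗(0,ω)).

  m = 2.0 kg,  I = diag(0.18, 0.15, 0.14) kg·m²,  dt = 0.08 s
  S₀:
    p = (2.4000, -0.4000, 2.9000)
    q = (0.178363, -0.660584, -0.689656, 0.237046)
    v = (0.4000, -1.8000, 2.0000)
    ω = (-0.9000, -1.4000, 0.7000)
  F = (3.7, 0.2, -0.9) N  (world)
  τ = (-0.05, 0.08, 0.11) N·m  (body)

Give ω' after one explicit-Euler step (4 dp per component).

ω' = (-0.9266, -1.3439, 0.7845)

ω×(Iω) gyroscopic = (0.0098, -0.0252, -0.0378)
(τ − ω×Iω)/I = (-0.3322, 0.7013, 1.0557)
new body rate ω' = (-0.9266, -1.3439, 0.7845)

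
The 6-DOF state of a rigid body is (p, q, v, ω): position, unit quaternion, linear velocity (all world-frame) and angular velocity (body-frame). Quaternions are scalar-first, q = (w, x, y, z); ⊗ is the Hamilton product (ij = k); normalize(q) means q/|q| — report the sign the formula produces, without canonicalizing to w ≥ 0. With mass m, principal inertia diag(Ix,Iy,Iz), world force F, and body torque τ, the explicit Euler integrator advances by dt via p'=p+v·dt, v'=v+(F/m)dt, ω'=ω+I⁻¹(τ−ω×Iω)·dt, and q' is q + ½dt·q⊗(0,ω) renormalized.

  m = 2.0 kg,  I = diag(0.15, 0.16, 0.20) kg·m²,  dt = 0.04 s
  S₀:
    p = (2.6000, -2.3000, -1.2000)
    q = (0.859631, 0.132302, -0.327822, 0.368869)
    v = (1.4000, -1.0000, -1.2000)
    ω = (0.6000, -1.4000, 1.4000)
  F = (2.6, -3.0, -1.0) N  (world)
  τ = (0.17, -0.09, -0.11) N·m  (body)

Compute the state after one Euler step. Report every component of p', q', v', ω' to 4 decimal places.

linear accel F/m = (1.3000, -1.5000, -0.5000)
p + v·dt = (2.6560, -2.3400, -1.2480)
new velocity v' = (1.4520, -1.0600, -1.2200)
(τ − ω×Iω)/I = (1.6560, -0.3000, -0.5080)
ω' = ω + α·dt = (0.6662, -1.4120, 1.3797)
2q̇ = q⊗(0,ω) = (-1.0547486, 0.5732444, -1.1673848, 1.2149538)
updated quaternion q' = (0.8378, 0.1436, -0.3509, 0.3928)

p' = (2.6560, -2.3400, -1.2480)
q' = (0.8378, 0.1436, -0.3509, 0.3928)
v' = (1.4520, -1.0600, -1.2200)
ω' = (0.6662, -1.4120, 1.3797)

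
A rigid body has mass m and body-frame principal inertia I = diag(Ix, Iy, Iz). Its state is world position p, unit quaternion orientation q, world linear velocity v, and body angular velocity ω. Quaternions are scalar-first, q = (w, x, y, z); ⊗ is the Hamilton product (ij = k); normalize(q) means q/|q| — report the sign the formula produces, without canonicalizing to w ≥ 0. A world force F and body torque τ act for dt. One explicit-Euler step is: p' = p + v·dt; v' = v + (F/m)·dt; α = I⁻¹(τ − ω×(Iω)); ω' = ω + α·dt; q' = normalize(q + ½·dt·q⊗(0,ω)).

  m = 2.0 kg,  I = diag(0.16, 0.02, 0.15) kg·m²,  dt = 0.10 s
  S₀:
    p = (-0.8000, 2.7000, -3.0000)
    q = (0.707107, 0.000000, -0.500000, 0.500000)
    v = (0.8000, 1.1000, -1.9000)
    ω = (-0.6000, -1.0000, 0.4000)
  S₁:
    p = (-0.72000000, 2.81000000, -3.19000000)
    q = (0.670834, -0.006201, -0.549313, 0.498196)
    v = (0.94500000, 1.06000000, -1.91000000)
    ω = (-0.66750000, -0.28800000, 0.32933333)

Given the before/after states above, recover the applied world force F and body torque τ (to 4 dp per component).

F = (2.9000, -0.8000, -0.2000)
τ = (-0.1600, 0.1400, -0.1900)

ω₁ − ω₀ = (-0.06750000, 0.71200000, -0.07066667)
applied torque τ = (-0.1600, 0.1400, -0.1900)
Δv = v₁−v₀ = (0.14500000, -0.04000000, -0.01000000)
applied force F = (2.9000, -0.8000, -0.2000)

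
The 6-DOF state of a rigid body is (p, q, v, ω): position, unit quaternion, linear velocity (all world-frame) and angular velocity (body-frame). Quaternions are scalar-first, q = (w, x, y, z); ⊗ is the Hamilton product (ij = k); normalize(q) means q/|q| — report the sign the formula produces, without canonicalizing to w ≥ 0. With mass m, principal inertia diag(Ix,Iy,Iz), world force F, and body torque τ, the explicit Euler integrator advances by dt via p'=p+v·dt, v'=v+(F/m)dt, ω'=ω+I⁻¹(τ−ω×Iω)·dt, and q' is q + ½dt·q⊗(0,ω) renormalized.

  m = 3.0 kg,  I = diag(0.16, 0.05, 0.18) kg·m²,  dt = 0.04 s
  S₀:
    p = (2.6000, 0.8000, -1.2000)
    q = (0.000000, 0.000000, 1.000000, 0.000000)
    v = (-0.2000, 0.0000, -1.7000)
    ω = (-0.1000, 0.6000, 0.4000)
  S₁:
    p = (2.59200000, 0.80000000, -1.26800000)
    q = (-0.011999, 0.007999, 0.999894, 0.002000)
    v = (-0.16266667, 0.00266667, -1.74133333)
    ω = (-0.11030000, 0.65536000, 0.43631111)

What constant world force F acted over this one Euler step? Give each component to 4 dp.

F = (2.8000, 0.2000, -3.1000)

Δv = v₁−v₀ = (0.03733333, 0.00266667, -0.04133333)
m·(v₁−v₀)/dt = (2.8000, 0.2000, -3.1000)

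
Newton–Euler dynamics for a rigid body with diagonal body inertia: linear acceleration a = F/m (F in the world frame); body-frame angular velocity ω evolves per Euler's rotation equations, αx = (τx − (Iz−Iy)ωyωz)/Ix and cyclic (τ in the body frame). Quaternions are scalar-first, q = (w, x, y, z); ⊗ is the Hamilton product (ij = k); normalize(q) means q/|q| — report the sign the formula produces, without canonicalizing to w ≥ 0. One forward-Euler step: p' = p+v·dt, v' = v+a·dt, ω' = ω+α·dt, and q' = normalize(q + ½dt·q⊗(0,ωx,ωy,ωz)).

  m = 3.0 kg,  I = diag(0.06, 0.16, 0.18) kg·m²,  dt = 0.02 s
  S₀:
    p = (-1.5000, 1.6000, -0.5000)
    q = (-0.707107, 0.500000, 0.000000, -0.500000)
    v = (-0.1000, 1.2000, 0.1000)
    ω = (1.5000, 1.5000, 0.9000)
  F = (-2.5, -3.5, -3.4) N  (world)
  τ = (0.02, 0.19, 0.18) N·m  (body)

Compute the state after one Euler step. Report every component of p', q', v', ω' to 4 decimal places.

p' = (-1.5020, 1.6240, -0.4980)
q' = (-0.7099, 0.4968, -0.0226, -0.4987)
v' = (-0.1167, 1.1767, 0.0773)
ω' = (1.4977, 1.5440, 0.8950)

angular accel α = (-0.1167, 2.2000, -0.2500)
ω + α·dt = (1.4977, 1.5440, 0.8950)
Hamilton product q⊗(0,ω) = (-0.3000000, -0.3106605, -2.2606605, 0.1136037)
q + ½dt·q⊗(0,ω), renormalized = (-0.7099, 0.4968, -0.0226, -0.4987)
linear accel F/m = (-0.8333, -1.1667, -1.1333)
new position p' = (-1.5020, 1.6240, -0.4980)
new velocity v' = (-0.1167, 1.1767, 0.0773)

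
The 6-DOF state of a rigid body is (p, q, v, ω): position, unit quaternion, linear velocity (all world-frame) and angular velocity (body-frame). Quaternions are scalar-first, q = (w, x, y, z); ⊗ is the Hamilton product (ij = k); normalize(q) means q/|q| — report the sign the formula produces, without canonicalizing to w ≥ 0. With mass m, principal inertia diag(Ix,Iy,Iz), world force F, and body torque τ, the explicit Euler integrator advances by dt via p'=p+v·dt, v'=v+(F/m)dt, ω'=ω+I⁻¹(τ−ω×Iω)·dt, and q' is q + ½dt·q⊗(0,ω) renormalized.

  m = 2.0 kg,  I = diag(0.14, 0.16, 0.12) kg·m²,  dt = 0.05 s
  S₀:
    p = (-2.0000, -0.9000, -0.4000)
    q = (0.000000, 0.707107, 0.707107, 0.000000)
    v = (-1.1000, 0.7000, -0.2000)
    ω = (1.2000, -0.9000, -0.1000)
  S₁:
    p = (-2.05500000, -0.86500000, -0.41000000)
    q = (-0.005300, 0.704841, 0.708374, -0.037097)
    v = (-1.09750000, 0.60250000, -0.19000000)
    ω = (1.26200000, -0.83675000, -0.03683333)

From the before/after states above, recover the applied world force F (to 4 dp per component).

F = (0.1000, -3.9000, 0.4000)

velocity change Δv = (0.00250000, -0.09750000, 0.01000000)
m·(v₁−v₀)/dt = (0.1000, -3.9000, 0.4000)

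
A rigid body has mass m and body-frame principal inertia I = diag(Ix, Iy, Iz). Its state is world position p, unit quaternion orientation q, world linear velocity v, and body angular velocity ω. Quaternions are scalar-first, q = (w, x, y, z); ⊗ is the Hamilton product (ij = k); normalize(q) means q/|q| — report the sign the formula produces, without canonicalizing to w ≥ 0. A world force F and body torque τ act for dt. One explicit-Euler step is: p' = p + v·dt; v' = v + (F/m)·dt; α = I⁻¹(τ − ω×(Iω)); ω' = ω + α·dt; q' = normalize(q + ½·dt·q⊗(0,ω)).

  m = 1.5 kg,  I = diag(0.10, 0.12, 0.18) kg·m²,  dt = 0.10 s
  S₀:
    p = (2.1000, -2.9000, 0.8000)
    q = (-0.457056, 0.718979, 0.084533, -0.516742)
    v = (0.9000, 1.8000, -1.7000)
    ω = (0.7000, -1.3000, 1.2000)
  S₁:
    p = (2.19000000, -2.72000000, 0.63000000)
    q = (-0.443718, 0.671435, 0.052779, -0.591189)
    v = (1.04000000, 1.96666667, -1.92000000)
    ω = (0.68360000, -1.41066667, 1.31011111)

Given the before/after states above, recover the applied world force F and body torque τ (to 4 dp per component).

Δω = ω₁−ω₀ = (-0.01640000, -0.11066667, 0.11011111)
gyro term ω₀×Iω₀ = (-0.0936, -0.0672, -0.0182)
I·α + gyro = (-0.1100, -0.2000, 0.1800)
velocity change Δv = (0.14000000, 0.16666667, -0.22000000)
applied force F = (2.1000, 2.5000, -3.3000)

F = (2.1000, 2.5000, -3.3000)
τ = (-0.1100, -0.2000, 0.1800)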